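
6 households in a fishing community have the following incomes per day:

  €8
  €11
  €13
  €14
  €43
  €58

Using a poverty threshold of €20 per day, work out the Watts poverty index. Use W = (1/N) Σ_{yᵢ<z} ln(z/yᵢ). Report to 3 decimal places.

Poor units: €8, €11, €13, €14 (q = 4 of N = 6).
Log gaps: ln(20/8) = 0.9163; ln(20/11) = 0.5978; ln(20/13) = 0.4308; ln(20/14) = 0.3567.
W = 2.301586 / 6 = 0.384.

0.384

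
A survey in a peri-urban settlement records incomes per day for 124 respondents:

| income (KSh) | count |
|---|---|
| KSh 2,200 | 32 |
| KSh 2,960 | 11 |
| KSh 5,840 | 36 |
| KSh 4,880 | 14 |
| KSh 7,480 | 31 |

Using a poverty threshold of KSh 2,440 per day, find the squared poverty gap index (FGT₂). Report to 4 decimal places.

Below the line: 32×KSh 2,200 (q = 32 of N = 124).
Gap ratios (z−y)/z: (2440−2200)/2440 = 0.0984 (×32).
Squared: 0.0097 (×32).
Sum = 0.309594; P₂ = 0.309594 / 124 = 0.0025.

0.0025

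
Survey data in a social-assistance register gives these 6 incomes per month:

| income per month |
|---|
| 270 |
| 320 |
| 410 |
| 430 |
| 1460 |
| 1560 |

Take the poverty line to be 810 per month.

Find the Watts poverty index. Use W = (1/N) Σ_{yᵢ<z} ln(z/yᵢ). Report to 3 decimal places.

0.557

Below the line: 270, 320, 410, 430 (q = 4 of N = 6).
Log gaps: ln(810/270) = 1.0986; ln(810/320) = 0.9287; ln(810/410) = 0.6809; ln(810/430) = 0.6332.
W = 3.341452 / 6 = 0.557.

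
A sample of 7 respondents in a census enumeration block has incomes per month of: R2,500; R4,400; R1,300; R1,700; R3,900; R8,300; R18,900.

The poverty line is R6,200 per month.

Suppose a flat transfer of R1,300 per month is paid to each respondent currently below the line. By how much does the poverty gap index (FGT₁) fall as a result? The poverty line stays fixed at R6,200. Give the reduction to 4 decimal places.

Before: below the line — R1,300, R1,700, R2,500, R3,900, R4,400; poverty gap index (FGT₁) = 0.396313.
After the R1,300 transfer: below the line — R2,600, R3,000, R3,800, R5,200, R5,700; poverty gap index (FGT₁) = 0.246544.
Reduction = 0.396313 − 0.246544 = 0.1498.

0.1498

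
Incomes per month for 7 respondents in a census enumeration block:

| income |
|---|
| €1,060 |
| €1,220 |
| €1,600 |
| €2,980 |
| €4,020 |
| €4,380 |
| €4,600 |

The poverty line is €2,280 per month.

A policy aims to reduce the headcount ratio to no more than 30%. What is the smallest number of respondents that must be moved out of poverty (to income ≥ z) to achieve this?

Currently q = 3 of N = 7 are below the line (H = 0.429).
A headcount ratio of at most 30% allows at most ⌊0.30 × 7⌋ = 2 poor respondents.
So at least 3 − 2 = 1 must be lifted.

1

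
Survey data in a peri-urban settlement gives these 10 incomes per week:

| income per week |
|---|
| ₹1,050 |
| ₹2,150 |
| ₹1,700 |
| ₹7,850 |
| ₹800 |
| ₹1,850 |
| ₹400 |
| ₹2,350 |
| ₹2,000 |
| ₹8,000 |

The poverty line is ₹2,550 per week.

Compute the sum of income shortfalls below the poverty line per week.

Below z: ₹400, ₹800, ₹1,050, ₹1,700, ₹1,850, ₹2,000, ₹2,150, ₹2,350 (q = 8 of N = 10).
Individual gaps: 2550−400 = 2150; 2550−800 = 1750; 2550−1050 = 1500; 2550−1700 = 850; 2550−1850 = 700; 2550−2000 = 550; 2550−2150 = 400; 2550−2350 = 200.
Aggregate gap = ₹8,100.

₹8,100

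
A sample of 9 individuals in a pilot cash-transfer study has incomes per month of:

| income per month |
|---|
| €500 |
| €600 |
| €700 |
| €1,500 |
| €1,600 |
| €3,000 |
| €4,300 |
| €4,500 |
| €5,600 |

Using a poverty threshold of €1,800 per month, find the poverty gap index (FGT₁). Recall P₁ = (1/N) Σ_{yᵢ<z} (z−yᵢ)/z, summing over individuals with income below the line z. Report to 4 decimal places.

0.2531

Poor units: €500, €600, €700, €1,500, €1,600 (q = 5 of N = 9).
Shortfall ratios: (1800−500)/1800 = 0.7222; (1800−600)/1800 = 0.6667; (1800−700)/1800 = 0.6111; (1800−1500)/1800 = 0.1667; (1800−1600)/1800 = 0.1111.
Sum of shortfalls = 2.277778; P₁ averages over all N: 2.277778 / 9 = 0.2531.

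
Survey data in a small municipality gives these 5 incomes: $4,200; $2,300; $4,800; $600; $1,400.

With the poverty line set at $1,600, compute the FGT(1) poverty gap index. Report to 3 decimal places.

Poor units: $600, $1,400 (q = 2 of N = 5).
Relative gaps: (1600−600)/1600 = 0.6250; (1600−1400)/1600 = 0.1250.
Sum of shortfalls = 0.750000; P₁ averages over all N: 0.750000 / 5 = 0.150.

0.150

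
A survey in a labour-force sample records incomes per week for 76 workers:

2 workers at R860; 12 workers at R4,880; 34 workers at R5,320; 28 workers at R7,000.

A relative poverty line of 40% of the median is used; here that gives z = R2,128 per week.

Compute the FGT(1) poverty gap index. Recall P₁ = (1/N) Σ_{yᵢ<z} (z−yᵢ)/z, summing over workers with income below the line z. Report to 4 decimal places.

0.0157

Below z: 2×R860 (q = 2 of N = 76).
Normalized shortfalls: (2128−860)/2128 = 0.5959 (×2).
Σ = 1.191729. Dividing by the full population N = 76 gives P₁ = 0.0157.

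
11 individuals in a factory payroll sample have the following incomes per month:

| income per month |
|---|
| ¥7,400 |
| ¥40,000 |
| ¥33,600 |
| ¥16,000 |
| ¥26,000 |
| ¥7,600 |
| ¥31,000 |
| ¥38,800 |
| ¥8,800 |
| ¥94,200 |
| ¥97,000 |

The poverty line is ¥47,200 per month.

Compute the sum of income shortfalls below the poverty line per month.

Poor units: ¥7,400, ¥7,600, ¥8,800, ¥16,000, ¥26,000, ¥31,000, ¥33,600, ¥38,800, ¥40,000 (q = 9 of N = 11).
Individual gaps: 47200−7400 = 39800; 47200−7600 = 39600; 47200−8800 = 38400; 47200−16000 = 31200; 47200−26000 = 21200; 47200−31000 = 16200; 47200−33600 = 13600; 47200−38800 = 8400; 47200−40000 = 7200.
Aggregate gap = ¥215,600.

¥215,600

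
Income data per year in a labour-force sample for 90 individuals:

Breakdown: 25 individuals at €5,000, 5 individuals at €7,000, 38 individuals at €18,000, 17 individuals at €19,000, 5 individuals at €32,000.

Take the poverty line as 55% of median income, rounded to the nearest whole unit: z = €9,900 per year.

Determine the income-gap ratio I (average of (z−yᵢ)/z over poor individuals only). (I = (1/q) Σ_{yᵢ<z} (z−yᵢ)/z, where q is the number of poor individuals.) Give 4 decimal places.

0.4613

Poor units: 25×€5,000, 5×€7,000 (q = 30 of N = 90).
Shortfall ratios (z−y)/z: 0.4949 (×25), 0.2929 (×5); sum = 13.838384.
The income-gap ratio divides by q (the poor only): 13.838384 / 30 = 0.4613.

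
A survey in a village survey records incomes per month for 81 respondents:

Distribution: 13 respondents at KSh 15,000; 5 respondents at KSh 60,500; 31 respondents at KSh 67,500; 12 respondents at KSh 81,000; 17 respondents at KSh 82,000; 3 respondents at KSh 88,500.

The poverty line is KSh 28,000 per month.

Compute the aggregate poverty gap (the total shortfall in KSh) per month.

Incomes under z: 13×KSh 15,000 (q = 13 of N = 81).
Individual gaps: 13×(28000−15000) = 169000.
Aggregate gap = KSh 169,000.

KSh 169,000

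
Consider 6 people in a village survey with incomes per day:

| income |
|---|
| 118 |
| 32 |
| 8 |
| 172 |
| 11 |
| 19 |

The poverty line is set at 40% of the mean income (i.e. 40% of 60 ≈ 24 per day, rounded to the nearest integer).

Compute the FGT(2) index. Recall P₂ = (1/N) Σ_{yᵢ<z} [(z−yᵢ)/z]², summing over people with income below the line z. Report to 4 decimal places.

Incomes under z: 8, 11, 19 (q = 3 of N = 6).
Relative gaps: (24−8)/24 = 0.6667; (24−11)/24 = 0.5417; (24−19)/24 = 0.2083.
Squared: 0.4444; 0.2934; 0.0434.
Sum = 0.781250; P₂ = 0.781250 / 6 = 0.1302.

0.1302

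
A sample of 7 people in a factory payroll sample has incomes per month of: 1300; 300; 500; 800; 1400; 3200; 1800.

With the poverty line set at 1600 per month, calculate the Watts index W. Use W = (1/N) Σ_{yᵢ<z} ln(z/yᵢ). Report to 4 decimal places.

Incomes under z: 300, 500, 800, 1300, 1400 (q = 5 of N = 7).
Log gaps: ln(1600/300) = 1.6740; ln(1600/500) = 1.1632; ln(1600/800) = 0.6931; ln(1600/1300) = 0.2076; ln(1600/1400) = 0.1335.
W = 3.871445 / 7 = 0.5531.

0.5531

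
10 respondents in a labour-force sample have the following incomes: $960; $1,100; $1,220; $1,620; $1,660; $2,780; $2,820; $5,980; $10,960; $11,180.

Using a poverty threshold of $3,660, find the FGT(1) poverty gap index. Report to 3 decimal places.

0.368

Poor units: $960, $1,100, $1,220, $1,620, $1,660, $2,780, $2,820 (q = 7 of N = 10).
Gap ratios (z−y)/z: (3660−960)/3660 = 0.7377; (3660−1100)/3660 = 0.6995; (3660−1220)/3660 = 0.6667; (3660−1620)/3660 = 0.5574; (3660−1660)/3660 = 0.5464; (3660−2780)/3660 = 0.2404; (3660−2820)/3660 = 0.2295.
Sum of shortfalls = 3.677596; P₁ averages over all N: 3.677596 / 10 = 0.368.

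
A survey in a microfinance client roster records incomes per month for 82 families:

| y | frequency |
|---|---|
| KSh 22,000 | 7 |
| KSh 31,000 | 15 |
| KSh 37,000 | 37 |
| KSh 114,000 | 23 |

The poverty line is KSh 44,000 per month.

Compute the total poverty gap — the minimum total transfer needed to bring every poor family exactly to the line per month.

Incomes under z: 7×KSh 22,000, 15×KSh 31,000, 37×KSh 37,000 (q = 59 of N = 82).
Individual gaps: 7×(44000−22000) = 154000; 15×(44000−31000) = 195000; 37×(44000−37000) = 259000.
Aggregate gap = KSh 608,000.

KSh 608,000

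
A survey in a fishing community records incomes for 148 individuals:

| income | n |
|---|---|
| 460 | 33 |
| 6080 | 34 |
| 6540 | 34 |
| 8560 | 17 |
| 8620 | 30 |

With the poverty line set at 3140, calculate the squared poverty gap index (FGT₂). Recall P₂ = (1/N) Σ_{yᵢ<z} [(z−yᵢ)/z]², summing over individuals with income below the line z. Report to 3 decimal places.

Incomes under z: 33×460 (q = 33 of N = 148).
Gap ratios (z−y)/z: (3140−460)/3140 = 0.8535 (×33).
Squared: 0.7285 (×33).
Sum = 24.039434; P₂ = 24.039434 / 148 = 0.162.

0.162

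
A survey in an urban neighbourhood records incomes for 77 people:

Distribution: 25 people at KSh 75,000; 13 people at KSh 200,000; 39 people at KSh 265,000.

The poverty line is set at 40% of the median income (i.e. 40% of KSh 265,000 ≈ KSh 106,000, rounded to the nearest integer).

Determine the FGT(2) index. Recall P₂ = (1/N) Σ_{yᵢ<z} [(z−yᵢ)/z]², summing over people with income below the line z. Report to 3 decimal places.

Below z: 25×KSh 75,000 (q = 25 of N = 77).
Relative gaps: (106000−75000)/106000 = 0.2925 (×25).
Squared: 0.0855 (×25).
Sum = 2.138216; P₂ = 2.138216 / 77 = 0.028.

0.028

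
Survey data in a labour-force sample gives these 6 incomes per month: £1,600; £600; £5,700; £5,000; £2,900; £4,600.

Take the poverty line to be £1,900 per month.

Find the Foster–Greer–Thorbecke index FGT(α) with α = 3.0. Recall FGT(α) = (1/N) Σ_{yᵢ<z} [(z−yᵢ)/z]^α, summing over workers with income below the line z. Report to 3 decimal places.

0.054

Poor units: £600, £1,600 (q = 2 of N = 6).
Normalized shortfalls: (1900−600)/1900 = 0.6842; (1900−1600)/1900 = 0.1579.
Raised to α = 3.0: 0.32031; 0.00394.
Sum = 0.324246; FGT(3.0) = 0.324246 / 6 = 0.054.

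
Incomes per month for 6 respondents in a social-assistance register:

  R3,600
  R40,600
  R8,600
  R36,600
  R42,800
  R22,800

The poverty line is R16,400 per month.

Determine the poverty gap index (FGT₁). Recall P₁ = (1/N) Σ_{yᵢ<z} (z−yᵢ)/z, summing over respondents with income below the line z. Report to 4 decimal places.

Below z: R3,600, R8,600 (q = 2 of N = 6).
Shortfall ratios: (16400−3600)/16400 = 0.7805; (16400−8600)/16400 = 0.4756.
Sum of shortfalls = 1.256098; P₁ averages over all N: 1.256098 / 6 = 0.2093.

0.2093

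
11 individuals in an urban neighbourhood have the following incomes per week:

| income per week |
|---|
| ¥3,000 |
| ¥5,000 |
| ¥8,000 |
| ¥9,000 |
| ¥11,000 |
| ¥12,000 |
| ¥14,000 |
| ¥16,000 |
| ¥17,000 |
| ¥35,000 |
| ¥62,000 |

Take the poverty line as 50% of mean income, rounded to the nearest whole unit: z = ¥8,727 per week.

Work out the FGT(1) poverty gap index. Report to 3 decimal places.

Poor units: ¥3,000, ¥5,000, ¥8,000 (q = 3 of N = 11).
Gap ratios (z−y)/z: (8727−3000)/8727 = 0.6562; (8727−5000)/8727 = 0.4271; (8727−8000)/8727 = 0.0833.
Sum of shortfalls = 1.166609; P₁ averages over all N: 1.166609 / 11 = 0.106.

0.106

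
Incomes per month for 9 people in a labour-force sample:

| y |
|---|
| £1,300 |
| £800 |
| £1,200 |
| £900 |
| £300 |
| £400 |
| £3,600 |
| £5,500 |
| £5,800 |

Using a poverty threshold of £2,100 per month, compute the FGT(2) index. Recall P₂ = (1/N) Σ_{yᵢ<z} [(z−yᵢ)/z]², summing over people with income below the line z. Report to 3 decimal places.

0.270

Below z: £300, £400, £800, £900, £1,200, £1,300 (q = 6 of N = 9).
Gap ratios (z−y)/z: (2100−300)/2100 = 0.8571; (2100−400)/2100 = 0.8095; (2100−800)/2100 = 0.6190; (2100−900)/2100 = 0.5714; (2100−1200)/2100 = 0.4286; (2100−1300)/2100 = 0.3810.
Squared: 0.7347; 0.6553; 0.3832; 0.3265; 0.1837; 0.1451.
Sum = 2.428571; P₂ = 2.428571 / 9 = 0.270.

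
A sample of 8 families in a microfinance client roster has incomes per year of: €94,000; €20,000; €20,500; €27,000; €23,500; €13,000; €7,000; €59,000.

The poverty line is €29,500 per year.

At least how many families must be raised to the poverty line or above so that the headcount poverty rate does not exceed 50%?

Currently q = 6 of N = 8 are below the line (H = 0.750).
A headcount ratio of at most 50% allows at most ⌊0.50 × 8⌋ = 4 poor families.
So at least 6 − 4 = 2 must be lifted.

2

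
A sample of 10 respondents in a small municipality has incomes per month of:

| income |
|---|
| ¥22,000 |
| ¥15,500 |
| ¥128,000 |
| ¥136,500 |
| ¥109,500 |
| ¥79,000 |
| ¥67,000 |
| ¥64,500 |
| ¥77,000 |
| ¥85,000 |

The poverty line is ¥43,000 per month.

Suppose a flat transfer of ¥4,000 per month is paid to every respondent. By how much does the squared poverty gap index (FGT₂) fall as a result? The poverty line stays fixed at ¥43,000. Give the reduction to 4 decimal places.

0.0193

Before: below the line — ¥15,500, ¥22,000; squared poverty gap index (FGT₂) = 0.064751.
After the ¥4,000 transfer: below the line — ¥19,500, ¥26,000; squared poverty gap index (FGT₂) = 0.045498.
Reduction = 0.064751 − 0.045498 = 0.0193.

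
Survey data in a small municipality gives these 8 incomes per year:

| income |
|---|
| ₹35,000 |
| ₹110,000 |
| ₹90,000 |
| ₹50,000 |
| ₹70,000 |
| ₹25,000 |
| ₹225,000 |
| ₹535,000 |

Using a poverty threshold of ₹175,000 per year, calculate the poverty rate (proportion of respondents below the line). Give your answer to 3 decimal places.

0.750

6 of the 8 respondents have income below ₹175,000.
H = 6/8 = 0.750.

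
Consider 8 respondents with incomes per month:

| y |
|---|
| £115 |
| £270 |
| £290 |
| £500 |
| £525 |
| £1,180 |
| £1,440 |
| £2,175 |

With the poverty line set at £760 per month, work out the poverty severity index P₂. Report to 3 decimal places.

0.216

Below z: £115, £270, £290, £500, £525 (q = 5 of N = 8).
Normalized shortfalls: (760−115)/760 = 0.8487; (760−270)/760 = 0.6447; (760−290)/760 = 0.6184; (760−500)/760 = 0.3421; (760−525)/760 = 0.3092.
Squared: 0.7203; 0.4157; 0.3824; 0.1170; 0.0956.
Sum = 1.731042; P₂ = 1.731042 / 8 = 0.216.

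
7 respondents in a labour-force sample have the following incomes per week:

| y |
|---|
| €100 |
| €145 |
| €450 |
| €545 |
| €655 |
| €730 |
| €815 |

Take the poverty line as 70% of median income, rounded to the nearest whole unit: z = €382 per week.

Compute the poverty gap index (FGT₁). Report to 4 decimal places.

Below z: €100, €145 (q = 2 of N = 7).
Shortfall ratios: (382−100)/382 = 0.7382; (382−145)/382 = 0.6204.
Σ = 1.358639. Dividing by the full population N = 7 gives P₁ = 0.1941.

0.1941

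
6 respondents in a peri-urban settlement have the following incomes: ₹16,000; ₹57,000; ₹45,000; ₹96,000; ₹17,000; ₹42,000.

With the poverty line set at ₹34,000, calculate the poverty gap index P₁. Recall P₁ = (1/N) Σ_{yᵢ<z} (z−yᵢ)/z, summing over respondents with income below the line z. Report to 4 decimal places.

0.1716

Incomes under z: ₹16,000, ₹17,000 (q = 2 of N = 6).
Shortfall ratios: (34000−16000)/34000 = 0.5294; (34000−17000)/34000 = 0.5000.
Sum of shortfalls = 1.029412; P₁ averages over all N: 1.029412 / 6 = 0.1716.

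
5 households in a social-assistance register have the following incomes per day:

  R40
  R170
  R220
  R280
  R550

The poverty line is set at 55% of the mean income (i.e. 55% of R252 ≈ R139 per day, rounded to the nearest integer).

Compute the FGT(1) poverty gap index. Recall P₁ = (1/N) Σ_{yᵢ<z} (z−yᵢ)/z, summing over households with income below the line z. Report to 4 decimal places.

0.1424

Below the line: R40 (q = 1 of N = 5).
Shortfall ratios: (139−40)/139 = 0.7122.
Sum of shortfalls = 0.712230; P₁ averages over all N: 0.712230 / 5 = 0.1424.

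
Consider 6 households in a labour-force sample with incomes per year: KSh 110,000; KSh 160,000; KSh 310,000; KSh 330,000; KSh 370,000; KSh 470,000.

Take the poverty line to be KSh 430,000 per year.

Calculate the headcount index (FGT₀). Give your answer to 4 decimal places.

0.8333

5 of the 6 households have income below KSh 430,000.
H = 5/6 = 0.8333.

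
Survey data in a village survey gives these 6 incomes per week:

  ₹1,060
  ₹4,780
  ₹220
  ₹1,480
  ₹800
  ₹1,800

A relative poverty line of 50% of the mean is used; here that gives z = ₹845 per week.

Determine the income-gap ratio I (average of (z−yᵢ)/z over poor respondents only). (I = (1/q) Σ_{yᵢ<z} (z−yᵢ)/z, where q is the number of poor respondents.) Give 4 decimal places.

0.3964

Below z: ₹220, ₹800 (q = 2 of N = 6).
Relative gaps: 0.7396, 0.0533; sum = 0.792899.
I averages over the q = 2 poor units only: 0.792899 / 2 = 0.3964.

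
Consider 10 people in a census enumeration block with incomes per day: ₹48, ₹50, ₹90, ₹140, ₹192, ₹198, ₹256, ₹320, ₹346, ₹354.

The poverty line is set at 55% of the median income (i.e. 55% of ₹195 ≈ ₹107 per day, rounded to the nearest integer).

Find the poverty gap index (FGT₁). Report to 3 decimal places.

Poor units: ₹48, ₹50, ₹90 (q = 3 of N = 10).
Relative gaps: (107−48)/107 = 0.5514; (107−50)/107 = 0.5327; (107−90)/107 = 0.1589.
Sum of shortfalls = 1.242991; P₁ averages over all N: 1.242991 / 10 = 0.124.

0.124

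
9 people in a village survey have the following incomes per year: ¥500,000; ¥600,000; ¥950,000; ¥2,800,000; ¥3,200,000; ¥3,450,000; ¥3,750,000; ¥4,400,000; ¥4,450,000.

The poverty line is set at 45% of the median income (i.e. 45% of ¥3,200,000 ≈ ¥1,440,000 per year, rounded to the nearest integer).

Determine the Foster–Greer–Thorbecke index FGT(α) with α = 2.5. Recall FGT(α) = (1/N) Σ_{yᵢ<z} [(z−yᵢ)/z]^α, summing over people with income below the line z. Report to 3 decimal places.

Poor units: ¥500,000, ¥600,000, ¥950,000 (q = 3 of N = 9).
Relative gaps: (1440000−500000)/1440000 = 0.6528; (1440000−600000)/1440000 = 0.5833; (1440000−950000)/1440000 = 0.3403.
Raised to α = 2.5: 0.34428; 0.25989; 0.06754.
Sum = 0.671716; FGT(2.5) = 0.671716 / 9 = 0.075.

0.075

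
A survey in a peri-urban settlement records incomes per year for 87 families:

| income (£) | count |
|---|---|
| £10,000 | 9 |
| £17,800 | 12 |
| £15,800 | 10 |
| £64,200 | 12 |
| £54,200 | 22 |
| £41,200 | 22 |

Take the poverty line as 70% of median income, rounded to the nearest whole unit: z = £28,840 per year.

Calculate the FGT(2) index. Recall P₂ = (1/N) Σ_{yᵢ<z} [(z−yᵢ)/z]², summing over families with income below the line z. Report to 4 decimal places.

Incomes under z: 9×£10,000, 10×£15,800, 12×£17,800 (q = 31 of N = 87).
Normalized shortfalls: (28840−10000)/28840 = 0.6533 (×9); (28840−15800)/28840 = 0.4521 (×10); (28840−17800)/28840 = 0.3828 (×12).
Squared: 0.4267 (×9); 0.2044 (×10); 0.1465 (×12).
Sum = 7.643570; P₂ = 7.643570 / 87 = 0.0879.

0.0879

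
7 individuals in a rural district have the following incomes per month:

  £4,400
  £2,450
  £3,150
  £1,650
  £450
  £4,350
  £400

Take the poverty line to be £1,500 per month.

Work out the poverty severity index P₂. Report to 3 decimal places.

Below the line: £400, £450 (q = 2 of N = 7).
Shortfall ratios: (1500−400)/1500 = 0.7333; (1500−450)/1500 = 0.7000.
Squared: 0.5378; 0.4900.
Sum = 1.027778; P₂ = 1.027778 / 7 = 0.147.

0.147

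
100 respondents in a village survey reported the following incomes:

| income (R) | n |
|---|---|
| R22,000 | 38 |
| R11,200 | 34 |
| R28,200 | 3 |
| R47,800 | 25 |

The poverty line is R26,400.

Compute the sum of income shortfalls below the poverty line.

Below z: 34×R11,200, 38×R22,000 (q = 72 of N = 100).
Individual gaps: 34×(26400−11200) = 516800; 38×(26400−22000) = 167200.
Aggregate gap = R684,000.

R684,000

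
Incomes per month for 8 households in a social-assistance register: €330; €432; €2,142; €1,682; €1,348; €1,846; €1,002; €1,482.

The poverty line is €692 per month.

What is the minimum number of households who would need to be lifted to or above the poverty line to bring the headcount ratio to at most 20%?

1

Currently q = 2 of N = 8 are below the line (H = 0.250).
A headcount ratio of at most 20% allows at most ⌊0.20 × 8⌋ = 1 poor households.
So at least 2 − 1 = 1 must be lifted.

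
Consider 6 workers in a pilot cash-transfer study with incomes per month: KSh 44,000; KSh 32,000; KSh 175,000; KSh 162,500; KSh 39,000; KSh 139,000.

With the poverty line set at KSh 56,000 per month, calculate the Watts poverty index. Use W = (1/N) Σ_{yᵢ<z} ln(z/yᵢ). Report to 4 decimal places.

Poor units: KSh 32,000, KSh 39,000, KSh 44,000 (q = 3 of N = 6).
Log gaps: ln(56000/32000) = 0.5596; ln(56000/39000) = 0.3618; ln(56000/44000) = 0.2412.
W = 1.162568 / 6 = 0.1938.

0.1938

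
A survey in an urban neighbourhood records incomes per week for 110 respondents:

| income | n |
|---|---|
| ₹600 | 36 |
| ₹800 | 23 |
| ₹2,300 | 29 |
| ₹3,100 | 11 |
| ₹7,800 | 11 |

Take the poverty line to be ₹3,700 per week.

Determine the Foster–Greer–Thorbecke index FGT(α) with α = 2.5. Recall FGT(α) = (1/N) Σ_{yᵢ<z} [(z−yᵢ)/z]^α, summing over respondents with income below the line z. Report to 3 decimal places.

Below the line: 36×₹600, 23×₹800, 29×₹2,300, 11×₹3,100 (q = 99 of N = 110).
Normalized shortfalls: (3700−600)/3700 = 0.8378 (×36); (3700−800)/3700 = 0.7838 (×23); (3700−2300)/3700 = 0.3784 (×29); (3700−3100)/3700 = 0.1622 (×11).
Raised to α = 2.5: 0.64254 (×36); 0.54386 (×23); 0.08807 (×29); 0.01059 (×11).
Sum = 38.310752; FGT(2.5) = 38.310752 / 110 = 0.348.

0.348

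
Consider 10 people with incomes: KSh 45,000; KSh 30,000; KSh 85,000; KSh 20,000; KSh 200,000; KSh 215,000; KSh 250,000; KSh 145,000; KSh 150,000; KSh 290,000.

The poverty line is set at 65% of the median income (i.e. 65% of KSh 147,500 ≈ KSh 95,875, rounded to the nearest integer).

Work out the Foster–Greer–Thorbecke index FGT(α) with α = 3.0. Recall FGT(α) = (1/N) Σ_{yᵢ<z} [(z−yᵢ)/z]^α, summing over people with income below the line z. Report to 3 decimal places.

0.097

Below z: KSh 20,000, KSh 30,000, KSh 45,000, KSh 85,000 (q = 4 of N = 10).
Gap ratios (z−y)/z: (95875−20000)/95875 = 0.7914; (95875−30000)/95875 = 0.6871; (95875−45000)/95875 = 0.5306; (95875−85000)/95875 = 0.1134.
Raised to α = 3.0: 0.49566; 0.32437; 0.14942; 0.00146.
Sum = 0.970905; FGT(3.0) = 0.970905 / 10 = 0.097.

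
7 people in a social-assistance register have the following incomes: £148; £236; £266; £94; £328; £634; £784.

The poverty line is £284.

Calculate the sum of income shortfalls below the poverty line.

£392

Below z: £94, £148, £236, £266 (q = 4 of N = 7).
Individual gaps: 284−94 = 190; 284−148 = 136; 284−236 = 48; 284−266 = 18.
Aggregate gap = £392.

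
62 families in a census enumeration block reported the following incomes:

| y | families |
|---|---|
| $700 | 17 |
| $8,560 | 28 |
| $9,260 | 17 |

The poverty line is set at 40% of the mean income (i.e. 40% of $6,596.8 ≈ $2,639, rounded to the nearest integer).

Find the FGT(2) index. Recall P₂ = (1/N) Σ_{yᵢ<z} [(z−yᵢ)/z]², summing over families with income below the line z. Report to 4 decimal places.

0.1480

Poor units: 17×$700 (q = 17 of N = 62).
Shortfall ratios: (2639−700)/2639 = 0.7347 (×17).
Squared: 0.5399 (×17).
Sum = 9.177529; P₂ = 9.177529 / 62 = 0.1480.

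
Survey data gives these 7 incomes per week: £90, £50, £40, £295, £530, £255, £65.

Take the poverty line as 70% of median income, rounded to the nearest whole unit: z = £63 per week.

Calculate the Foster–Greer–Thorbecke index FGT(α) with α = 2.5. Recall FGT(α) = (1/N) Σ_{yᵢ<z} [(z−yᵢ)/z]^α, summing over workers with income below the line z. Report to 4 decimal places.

Below z: £40, £50 (q = 2 of N = 7).
Normalized shortfalls: (63−40)/63 = 0.3651; (63−50)/63 = 0.2063.
Raised to α = 2.5: 0.08053; 0.01934.
Sum = 0.099874; FGT(2.5) = 0.099874 / 7 = 0.0143.

0.0143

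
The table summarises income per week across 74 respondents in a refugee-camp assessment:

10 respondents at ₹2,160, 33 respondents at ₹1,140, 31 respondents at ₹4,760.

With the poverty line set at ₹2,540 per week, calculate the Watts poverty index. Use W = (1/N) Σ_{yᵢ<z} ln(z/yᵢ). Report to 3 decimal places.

Poor units: 33×₹1,140, 10×₹2,160 (q = 43 of N = 74).
Log gaps: ln(2540/1140) = 0.8011 (×33); ln(2540/2160) = 0.1621 (×10).
W = 28.058041 / 74 = 0.379.

0.379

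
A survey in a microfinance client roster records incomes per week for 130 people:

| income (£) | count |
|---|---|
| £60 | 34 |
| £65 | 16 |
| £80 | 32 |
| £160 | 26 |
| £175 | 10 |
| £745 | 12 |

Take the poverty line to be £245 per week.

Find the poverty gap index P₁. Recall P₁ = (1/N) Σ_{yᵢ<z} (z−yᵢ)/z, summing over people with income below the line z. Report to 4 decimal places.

Incomes under z: 34×£60, 16×£65, 32×£80, 26×£160, 10×£175 (q = 118 of N = 130).
Shortfall ratios: (245−60)/245 = 0.7551 (×34); (245−65)/245 = 0.7347 (×16); (245−80)/245 = 0.6735 (×32); (245−160)/245 = 0.3469 (×26); (245−175)/245 = 0.2857 (×10).
Sum of shortfalls = 70.857143; P₁ averages over all N: 70.857143 / 130 = 0.5451.

0.5451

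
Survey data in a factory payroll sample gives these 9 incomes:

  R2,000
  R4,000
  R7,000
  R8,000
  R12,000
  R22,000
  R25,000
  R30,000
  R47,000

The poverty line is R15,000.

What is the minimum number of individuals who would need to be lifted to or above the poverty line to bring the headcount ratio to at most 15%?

Currently q = 5 of N = 9 are below the line (H = 0.556).
A headcount ratio of at most 15% allows at most ⌊0.15 × 9⌋ = 1 poor individuals.
So at least 5 − 1 = 4 must be lifted.

4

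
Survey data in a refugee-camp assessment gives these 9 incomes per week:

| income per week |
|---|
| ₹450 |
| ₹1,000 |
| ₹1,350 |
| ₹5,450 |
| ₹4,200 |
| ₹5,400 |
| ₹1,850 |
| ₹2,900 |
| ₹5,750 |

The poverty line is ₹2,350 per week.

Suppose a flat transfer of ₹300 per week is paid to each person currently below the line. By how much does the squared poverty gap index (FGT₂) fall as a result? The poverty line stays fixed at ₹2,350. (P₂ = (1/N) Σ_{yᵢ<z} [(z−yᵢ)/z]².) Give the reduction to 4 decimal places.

0.0501

Before: below the line — ₹450, ₹1,000, ₹1,350, ₹1,850; squared poverty gap index (FGT₂) = 0.134450.
After the ₹300 transfer: below the line — ₹750, ₹1,300, ₹1,650, ₹2,150; squared poverty gap index (FGT₂) = 0.084352.
Reduction = 0.134450 − 0.084352 = 0.0501.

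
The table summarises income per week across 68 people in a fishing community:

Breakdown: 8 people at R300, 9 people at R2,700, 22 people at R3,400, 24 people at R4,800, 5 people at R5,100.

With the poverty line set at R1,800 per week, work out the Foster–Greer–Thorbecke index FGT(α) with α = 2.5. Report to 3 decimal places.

Below z: 8×R300 (q = 8 of N = 68).
Shortfall ratios: (1800−300)/1800 = 0.8333 (×8).
Raised to α = 2.5: 0.63394 (×8).
Sum = 5.071505; FGT(2.5) = 5.071505 / 68 = 0.075.

0.075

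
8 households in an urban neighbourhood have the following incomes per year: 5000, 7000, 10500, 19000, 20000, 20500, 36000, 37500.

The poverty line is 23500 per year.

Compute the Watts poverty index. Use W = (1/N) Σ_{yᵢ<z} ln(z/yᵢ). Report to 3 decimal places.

0.509

Incomes under z: 5000, 7000, 10500, 19000, 20000, 20500 (q = 6 of N = 8).
Log gaps: ln(23500/5000) = 1.5476; ln(23500/7000) = 1.2111; ln(23500/10500) = 0.8056; ln(23500/19000) = 0.2126; ln(23500/20000) = 0.1613; ln(23500/20500) = 0.1366.
W = 4.074683 / 8 = 0.509.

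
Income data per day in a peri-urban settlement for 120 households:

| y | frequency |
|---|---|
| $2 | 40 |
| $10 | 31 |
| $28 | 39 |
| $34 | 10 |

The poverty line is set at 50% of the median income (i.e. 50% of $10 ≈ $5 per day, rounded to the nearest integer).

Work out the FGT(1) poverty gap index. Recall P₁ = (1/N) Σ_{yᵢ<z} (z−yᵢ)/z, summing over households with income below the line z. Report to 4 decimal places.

Poor units: 40×$2 (q = 40 of N = 120).
Relative gaps: (5−2)/5 = 0.6000 (×40).
Σ = 24.000000. Dividing by the full population N = 120 gives P₁ = 0.2000.

0.2000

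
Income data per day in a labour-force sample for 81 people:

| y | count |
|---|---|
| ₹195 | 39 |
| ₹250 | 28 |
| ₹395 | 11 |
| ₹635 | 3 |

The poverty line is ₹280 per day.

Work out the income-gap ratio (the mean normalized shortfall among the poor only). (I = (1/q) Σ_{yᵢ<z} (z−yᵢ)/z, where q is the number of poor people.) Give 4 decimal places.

Poor units: 39×₹195, 28×₹250 (q = 67 of N = 81).
Shortfall ratios (z−y)/z: 0.3036 (×39), 0.1071 (×28); sum = 14.839286.
The income-gap ratio divides by q (the poor only): 14.839286 / 67 = 0.2215.

0.2215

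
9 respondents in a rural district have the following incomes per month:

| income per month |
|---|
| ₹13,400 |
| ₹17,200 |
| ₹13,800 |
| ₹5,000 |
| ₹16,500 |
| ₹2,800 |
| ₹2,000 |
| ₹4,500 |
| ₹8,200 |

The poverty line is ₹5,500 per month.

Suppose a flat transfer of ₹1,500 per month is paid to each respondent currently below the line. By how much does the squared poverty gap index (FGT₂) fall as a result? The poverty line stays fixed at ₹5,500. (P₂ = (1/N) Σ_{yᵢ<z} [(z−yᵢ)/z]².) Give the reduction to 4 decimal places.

Before: below the line — ₹2,000, ₹2,800, ₹4,500, ₹5,000; squared poverty gap index (FGT₂) = 0.076364.
After the ₹1,500 transfer: below the line — ₹3,500, ₹4,300; squared poverty gap index (FGT₂) = 0.019982.
Reduction = 0.076364 − 0.019982 = 0.0564.

0.0564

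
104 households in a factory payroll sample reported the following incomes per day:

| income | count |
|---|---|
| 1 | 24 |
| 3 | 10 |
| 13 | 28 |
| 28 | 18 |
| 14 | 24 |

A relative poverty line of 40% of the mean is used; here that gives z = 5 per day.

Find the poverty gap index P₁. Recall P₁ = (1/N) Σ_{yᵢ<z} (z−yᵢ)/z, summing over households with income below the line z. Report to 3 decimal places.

Poor units: 24×1, 10×3 (q = 34 of N = 104).
Gap ratios (z−y)/z: (5−1)/5 = 0.8000 (×24); (5−3)/5 = 0.4000 (×10).
Sum of shortfalls = 23.200000; P₁ averages over all N: 23.200000 / 104 = 0.223.

0.223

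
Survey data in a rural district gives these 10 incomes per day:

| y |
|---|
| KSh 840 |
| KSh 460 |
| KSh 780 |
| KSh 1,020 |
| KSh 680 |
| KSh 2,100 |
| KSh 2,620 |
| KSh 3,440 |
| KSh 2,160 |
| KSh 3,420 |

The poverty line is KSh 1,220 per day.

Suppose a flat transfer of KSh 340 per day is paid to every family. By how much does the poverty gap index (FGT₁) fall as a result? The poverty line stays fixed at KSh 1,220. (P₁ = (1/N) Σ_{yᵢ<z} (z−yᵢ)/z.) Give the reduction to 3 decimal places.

0.128

Before: below the line — KSh 460, KSh 680, KSh 780, KSh 840, KSh 1,020; poverty gap index (FGT₁) = 0.19016.
After the KSh 340 transfer: below the line — KSh 800, KSh 1,020, KSh 1,120, KSh 1,180; poverty gap index (FGT₁) = 0.06230.
Reduction = 0.19016 − 0.06230 = 0.128.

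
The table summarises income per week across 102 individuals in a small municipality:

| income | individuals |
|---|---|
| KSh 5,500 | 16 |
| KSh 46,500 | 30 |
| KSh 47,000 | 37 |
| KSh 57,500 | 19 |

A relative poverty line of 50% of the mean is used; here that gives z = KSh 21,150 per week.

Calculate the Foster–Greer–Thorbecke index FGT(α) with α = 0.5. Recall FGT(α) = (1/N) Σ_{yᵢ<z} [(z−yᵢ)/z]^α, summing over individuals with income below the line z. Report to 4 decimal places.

0.1349

Poor units: 16×KSh 5,500 (q = 16 of N = 102).
Relative gaps: (21150−5500)/21150 = 0.7400 (×16).
Raised to α = 0.5: 0.86021 (×16).
Sum = 13.763281; FGT(0.5) = 13.763281 / 102 = 0.1349.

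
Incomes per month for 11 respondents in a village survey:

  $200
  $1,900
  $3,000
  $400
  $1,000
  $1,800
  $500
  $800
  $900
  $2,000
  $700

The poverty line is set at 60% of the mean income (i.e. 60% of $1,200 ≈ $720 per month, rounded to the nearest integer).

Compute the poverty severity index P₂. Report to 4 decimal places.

0.0739

Below the line: $200, $400, $500, $700 (q = 4 of N = 11).
Gap ratios (z−y)/z: (720−200)/720 = 0.7222; (720−400)/720 = 0.4444; (720−500)/720 = 0.3056; (720−700)/720 = 0.0278.
Squared: 0.5216; 0.1975; 0.0934; 0.0008.
Sum = 0.813272; P₂ = 0.813272 / 11 = 0.0739.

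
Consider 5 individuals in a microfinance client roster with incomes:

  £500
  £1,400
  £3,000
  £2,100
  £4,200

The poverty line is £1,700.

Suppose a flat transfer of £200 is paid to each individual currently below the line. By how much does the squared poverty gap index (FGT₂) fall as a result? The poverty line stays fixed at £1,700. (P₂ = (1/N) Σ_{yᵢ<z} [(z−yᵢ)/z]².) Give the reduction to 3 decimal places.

Before: below the line — £500, £1,400; squared poverty gap index (FGT₂) = 0.10588.
After the £200 transfer: below the line — £700, £1,600; squared poverty gap index (FGT₂) = 0.06990.
Reduction = 0.10588 − 0.06990 = 0.036.

0.036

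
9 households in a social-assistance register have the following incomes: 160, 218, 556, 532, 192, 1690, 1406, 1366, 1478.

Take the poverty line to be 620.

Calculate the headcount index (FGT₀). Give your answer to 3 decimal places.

5 of the 9 households have income below 620.
H = 5/9 = 0.556.

0.556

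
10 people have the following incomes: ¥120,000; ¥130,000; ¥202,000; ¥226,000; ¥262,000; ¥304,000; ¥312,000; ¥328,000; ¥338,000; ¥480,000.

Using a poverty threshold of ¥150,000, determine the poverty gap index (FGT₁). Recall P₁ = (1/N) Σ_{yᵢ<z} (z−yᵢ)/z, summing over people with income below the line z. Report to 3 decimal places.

0.033

Below z: ¥120,000, ¥130,000 (q = 2 of N = 10).
Gap ratios (z−y)/z: (150000−120000)/150000 = 0.2000; (150000−130000)/150000 = 0.1333.
Sum of shortfalls = 0.333333; P₁ averages over all N: 0.333333 / 10 = 0.033.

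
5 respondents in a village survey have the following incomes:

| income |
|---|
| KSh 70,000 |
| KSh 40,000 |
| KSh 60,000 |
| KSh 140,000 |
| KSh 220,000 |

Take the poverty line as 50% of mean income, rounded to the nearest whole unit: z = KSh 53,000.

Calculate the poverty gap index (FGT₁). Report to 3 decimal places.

Below z: KSh 40,000 (q = 1 of N = 5).
Relative gaps: (53000−40000)/53000 = 0.2453.
Sum of shortfalls = 0.245283; P₁ averages over all N: 0.245283 / 5 = 0.049.

0.049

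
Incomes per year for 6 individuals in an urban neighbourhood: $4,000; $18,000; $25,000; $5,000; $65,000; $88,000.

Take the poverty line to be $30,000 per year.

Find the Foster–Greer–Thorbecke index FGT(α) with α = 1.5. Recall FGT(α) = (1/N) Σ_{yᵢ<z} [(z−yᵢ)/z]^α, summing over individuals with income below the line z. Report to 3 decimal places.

0.315

Below z: $4,000, $5,000, $18,000, $25,000 (q = 4 of N = 6).
Relative gaps: (30000−4000)/30000 = 0.8667; (30000−5000)/30000 = 0.8333; (30000−18000)/30000 = 0.4000; (30000−25000)/30000 = 0.1667.
Raised to α = 1.5: 0.80682; 0.76073; 0.25298; 0.06804.
Sum = 1.888572; FGT(1.5) = 1.888572 / 6 = 0.315.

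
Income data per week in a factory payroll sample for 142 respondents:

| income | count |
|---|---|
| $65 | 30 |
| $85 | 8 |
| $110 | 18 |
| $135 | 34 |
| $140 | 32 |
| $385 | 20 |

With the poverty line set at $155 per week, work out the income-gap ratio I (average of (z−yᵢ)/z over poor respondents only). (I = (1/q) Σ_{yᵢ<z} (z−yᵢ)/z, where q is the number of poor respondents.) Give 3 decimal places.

Below the line: 30×$65, 8×$85, 18×$110, 34×$135, 32×$140 (q = 122 of N = 142).
Shortfall ratios (z−y)/z: 0.5806 (×30), 0.4516 (×8), 0.2903 (×18), 0.1290 (×34), 0.0968 (×32); sum = 33.741935.
I averages over the q = 122 poor units only: 33.741935 / 122 = 0.277.

0.277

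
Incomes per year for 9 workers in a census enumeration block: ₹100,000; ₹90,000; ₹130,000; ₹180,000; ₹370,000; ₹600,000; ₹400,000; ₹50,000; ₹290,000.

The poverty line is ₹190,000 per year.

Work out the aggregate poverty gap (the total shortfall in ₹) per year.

Incomes under z: ₹50,000, ₹90,000, ₹100,000, ₹130,000, ₹180,000 (q = 5 of N = 9).
Individual gaps: 190000−50000 = 140000; 190000−90000 = 100000; 190000−100000 = 90000; 190000−130000 = 60000; 190000−180000 = 10000.
Aggregate gap = ₹400,000.

₹400,000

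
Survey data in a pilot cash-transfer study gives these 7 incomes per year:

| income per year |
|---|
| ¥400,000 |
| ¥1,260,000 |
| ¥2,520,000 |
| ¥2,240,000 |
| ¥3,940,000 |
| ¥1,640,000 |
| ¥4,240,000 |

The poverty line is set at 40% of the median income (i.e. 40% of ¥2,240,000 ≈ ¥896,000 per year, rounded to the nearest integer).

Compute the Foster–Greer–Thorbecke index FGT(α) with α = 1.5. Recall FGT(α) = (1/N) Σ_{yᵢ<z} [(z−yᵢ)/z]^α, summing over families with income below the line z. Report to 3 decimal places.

Incomes under z: ¥400,000 (q = 1 of N = 7).
Normalized shortfalls: (896000−400000)/896000 = 0.5536.
Raised to α = 1.5: 0.41187.
Sum = 0.411870; FGT(1.5) = 0.411870 / 7 = 0.059.

0.059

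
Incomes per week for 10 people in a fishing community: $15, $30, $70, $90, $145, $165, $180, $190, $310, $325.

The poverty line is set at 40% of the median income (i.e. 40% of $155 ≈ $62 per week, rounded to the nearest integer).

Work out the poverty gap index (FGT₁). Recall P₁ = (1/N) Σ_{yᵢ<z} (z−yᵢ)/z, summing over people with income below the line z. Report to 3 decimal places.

0.127

Below z: $15, $30 (q = 2 of N = 10).
Relative gaps: (62−15)/62 = 0.7581; (62−30)/62 = 0.5161.
Σ = 1.274194. Dividing by the full population N = 10 gives P₁ = 0.127.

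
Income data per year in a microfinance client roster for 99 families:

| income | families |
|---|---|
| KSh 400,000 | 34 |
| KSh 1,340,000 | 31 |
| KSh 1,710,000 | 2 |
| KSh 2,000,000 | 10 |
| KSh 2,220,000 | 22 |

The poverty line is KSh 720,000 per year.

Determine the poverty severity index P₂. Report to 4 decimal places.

0.0678

Below z: 34×KSh 400,000 (q = 34 of N = 99).
Relative gaps: (720000−400000)/720000 = 0.4444 (×34).
Squared: 0.1975 (×34).
Sum = 6.716049; P₂ = 6.716049 / 99 = 0.0678.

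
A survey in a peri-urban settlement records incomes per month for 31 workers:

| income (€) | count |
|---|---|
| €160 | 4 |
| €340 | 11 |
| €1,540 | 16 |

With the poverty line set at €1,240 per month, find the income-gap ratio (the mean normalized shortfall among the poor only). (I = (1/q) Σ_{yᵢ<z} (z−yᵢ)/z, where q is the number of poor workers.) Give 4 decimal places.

Below z: 4×€160, 11×€340 (q = 15 of N = 31).
Relative gaps: 0.8710 (×4), 0.7258 (×11); sum = 11.467742.
The income-gap ratio divides by q (the poor only): 11.467742 / 15 = 0.7645.

0.7645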